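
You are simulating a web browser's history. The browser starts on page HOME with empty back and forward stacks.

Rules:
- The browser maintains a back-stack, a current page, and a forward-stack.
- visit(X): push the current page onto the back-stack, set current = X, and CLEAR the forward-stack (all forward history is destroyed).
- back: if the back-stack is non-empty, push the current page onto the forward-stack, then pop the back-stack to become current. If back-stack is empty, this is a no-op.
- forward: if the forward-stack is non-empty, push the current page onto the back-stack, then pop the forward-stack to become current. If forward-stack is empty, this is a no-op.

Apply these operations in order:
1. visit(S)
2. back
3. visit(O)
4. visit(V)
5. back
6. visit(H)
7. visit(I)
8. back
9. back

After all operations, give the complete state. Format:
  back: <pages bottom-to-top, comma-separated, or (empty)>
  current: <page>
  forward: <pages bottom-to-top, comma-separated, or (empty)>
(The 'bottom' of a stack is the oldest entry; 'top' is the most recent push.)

Answer: back: HOME
current: O
forward: I,H

Derivation:
After 1 (visit(S)): cur=S back=1 fwd=0
After 2 (back): cur=HOME back=0 fwd=1
After 3 (visit(O)): cur=O back=1 fwd=0
After 4 (visit(V)): cur=V back=2 fwd=0
After 5 (back): cur=O back=1 fwd=1
After 6 (visit(H)): cur=H back=2 fwd=0
After 7 (visit(I)): cur=I back=3 fwd=0
After 8 (back): cur=H back=2 fwd=1
After 9 (back): cur=O back=1 fwd=2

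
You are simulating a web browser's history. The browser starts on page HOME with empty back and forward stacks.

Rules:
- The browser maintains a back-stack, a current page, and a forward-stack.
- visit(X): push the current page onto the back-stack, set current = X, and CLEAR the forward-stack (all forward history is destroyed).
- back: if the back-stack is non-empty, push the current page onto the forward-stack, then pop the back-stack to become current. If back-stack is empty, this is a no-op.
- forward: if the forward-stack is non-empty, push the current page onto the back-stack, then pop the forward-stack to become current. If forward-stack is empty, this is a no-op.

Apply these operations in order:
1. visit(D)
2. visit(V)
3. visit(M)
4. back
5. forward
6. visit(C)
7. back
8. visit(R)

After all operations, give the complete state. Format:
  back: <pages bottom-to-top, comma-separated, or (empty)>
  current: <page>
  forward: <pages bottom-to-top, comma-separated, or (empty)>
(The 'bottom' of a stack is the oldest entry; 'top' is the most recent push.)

Answer: back: HOME,D,V,M
current: R
forward: (empty)

Derivation:
After 1 (visit(D)): cur=D back=1 fwd=0
After 2 (visit(V)): cur=V back=2 fwd=0
After 3 (visit(M)): cur=M back=3 fwd=0
After 4 (back): cur=V back=2 fwd=1
After 5 (forward): cur=M back=3 fwd=0
After 6 (visit(C)): cur=C back=4 fwd=0
After 7 (back): cur=M back=3 fwd=1
After 8 (visit(R)): cur=R back=4 fwd=0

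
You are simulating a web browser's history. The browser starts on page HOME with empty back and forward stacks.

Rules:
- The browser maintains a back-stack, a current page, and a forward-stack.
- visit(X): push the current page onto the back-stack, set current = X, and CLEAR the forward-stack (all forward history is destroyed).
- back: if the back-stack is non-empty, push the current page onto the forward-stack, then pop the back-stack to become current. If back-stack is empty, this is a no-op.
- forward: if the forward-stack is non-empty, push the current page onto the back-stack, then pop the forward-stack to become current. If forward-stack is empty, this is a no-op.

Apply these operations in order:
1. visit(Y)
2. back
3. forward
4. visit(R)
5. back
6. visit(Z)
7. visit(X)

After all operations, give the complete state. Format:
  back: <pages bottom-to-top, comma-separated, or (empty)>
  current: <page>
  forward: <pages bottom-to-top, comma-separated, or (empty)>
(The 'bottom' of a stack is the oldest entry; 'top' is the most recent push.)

Answer: back: HOME,Y,Z
current: X
forward: (empty)

Derivation:
After 1 (visit(Y)): cur=Y back=1 fwd=0
After 2 (back): cur=HOME back=0 fwd=1
After 3 (forward): cur=Y back=1 fwd=0
After 4 (visit(R)): cur=R back=2 fwd=0
After 5 (back): cur=Y back=1 fwd=1
After 6 (visit(Z)): cur=Z back=2 fwd=0
After 7 (visit(X)): cur=X back=3 fwd=0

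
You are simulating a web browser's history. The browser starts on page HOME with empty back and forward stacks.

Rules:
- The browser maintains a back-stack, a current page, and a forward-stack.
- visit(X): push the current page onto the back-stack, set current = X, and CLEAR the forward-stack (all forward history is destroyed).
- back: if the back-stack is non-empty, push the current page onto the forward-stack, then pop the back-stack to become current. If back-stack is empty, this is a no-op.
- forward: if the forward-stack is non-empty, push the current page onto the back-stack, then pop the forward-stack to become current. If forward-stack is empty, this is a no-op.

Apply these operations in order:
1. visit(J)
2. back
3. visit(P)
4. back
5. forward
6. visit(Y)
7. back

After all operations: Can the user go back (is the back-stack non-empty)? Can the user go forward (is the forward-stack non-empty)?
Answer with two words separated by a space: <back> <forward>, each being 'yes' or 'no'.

After 1 (visit(J)): cur=J back=1 fwd=0
After 2 (back): cur=HOME back=0 fwd=1
After 3 (visit(P)): cur=P back=1 fwd=0
After 4 (back): cur=HOME back=0 fwd=1
After 5 (forward): cur=P back=1 fwd=0
After 6 (visit(Y)): cur=Y back=2 fwd=0
After 7 (back): cur=P back=1 fwd=1

Answer: yes yes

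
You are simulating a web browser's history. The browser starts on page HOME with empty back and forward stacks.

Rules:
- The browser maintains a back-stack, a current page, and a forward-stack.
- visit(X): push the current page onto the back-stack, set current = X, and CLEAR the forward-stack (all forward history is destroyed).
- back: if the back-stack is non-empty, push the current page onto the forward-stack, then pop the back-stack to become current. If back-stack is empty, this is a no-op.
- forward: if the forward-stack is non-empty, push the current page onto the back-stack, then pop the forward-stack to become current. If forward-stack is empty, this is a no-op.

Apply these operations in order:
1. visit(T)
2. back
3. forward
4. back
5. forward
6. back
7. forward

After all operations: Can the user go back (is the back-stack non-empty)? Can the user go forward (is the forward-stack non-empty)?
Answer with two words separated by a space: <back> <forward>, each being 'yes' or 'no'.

After 1 (visit(T)): cur=T back=1 fwd=0
After 2 (back): cur=HOME back=0 fwd=1
After 3 (forward): cur=T back=1 fwd=0
After 4 (back): cur=HOME back=0 fwd=1
After 5 (forward): cur=T back=1 fwd=0
After 6 (back): cur=HOME back=0 fwd=1
After 7 (forward): cur=T back=1 fwd=0

Answer: yes no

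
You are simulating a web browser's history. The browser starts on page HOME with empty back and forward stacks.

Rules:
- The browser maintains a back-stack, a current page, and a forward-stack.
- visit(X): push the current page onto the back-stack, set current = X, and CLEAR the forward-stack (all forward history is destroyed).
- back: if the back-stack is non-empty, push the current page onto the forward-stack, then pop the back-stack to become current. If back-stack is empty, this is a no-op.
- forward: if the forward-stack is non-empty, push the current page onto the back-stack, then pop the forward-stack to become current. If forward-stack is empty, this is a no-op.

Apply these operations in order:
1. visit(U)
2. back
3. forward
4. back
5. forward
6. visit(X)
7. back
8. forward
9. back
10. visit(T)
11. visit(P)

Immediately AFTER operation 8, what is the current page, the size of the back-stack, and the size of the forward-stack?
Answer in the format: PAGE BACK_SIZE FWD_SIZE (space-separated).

After 1 (visit(U)): cur=U back=1 fwd=0
After 2 (back): cur=HOME back=0 fwd=1
After 3 (forward): cur=U back=1 fwd=0
After 4 (back): cur=HOME back=0 fwd=1
After 5 (forward): cur=U back=1 fwd=0
After 6 (visit(X)): cur=X back=2 fwd=0
After 7 (back): cur=U back=1 fwd=1
After 8 (forward): cur=X back=2 fwd=0

X 2 0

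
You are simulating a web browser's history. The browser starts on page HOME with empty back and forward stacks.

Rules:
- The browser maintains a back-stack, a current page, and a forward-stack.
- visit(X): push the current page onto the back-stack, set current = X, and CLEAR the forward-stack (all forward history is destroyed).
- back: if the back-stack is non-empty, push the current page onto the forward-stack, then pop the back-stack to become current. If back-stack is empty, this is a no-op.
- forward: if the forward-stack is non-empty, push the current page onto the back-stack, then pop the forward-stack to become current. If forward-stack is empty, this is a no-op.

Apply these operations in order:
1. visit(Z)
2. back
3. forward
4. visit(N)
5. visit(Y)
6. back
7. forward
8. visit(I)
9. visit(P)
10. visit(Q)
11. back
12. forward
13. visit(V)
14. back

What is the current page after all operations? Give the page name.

After 1 (visit(Z)): cur=Z back=1 fwd=0
After 2 (back): cur=HOME back=0 fwd=1
After 3 (forward): cur=Z back=1 fwd=0
After 4 (visit(N)): cur=N back=2 fwd=0
After 5 (visit(Y)): cur=Y back=3 fwd=0
After 6 (back): cur=N back=2 fwd=1
After 7 (forward): cur=Y back=3 fwd=0
After 8 (visit(I)): cur=I back=4 fwd=0
After 9 (visit(P)): cur=P back=5 fwd=0
After 10 (visit(Q)): cur=Q back=6 fwd=0
After 11 (back): cur=P back=5 fwd=1
After 12 (forward): cur=Q back=6 fwd=0
After 13 (visit(V)): cur=V back=7 fwd=0
After 14 (back): cur=Q back=6 fwd=1

Answer: Q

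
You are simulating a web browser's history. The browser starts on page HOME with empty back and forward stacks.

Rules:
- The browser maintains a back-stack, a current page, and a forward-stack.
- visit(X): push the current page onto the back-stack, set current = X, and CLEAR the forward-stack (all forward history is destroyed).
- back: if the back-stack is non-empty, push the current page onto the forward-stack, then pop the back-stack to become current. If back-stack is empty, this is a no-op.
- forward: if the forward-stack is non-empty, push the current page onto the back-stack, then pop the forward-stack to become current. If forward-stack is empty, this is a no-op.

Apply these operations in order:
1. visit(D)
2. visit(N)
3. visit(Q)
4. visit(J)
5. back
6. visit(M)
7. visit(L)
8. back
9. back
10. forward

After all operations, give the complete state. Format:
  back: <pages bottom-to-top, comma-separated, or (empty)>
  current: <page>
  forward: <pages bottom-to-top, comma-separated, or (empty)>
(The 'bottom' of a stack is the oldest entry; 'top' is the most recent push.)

Answer: back: HOME,D,N,Q
current: M
forward: L

Derivation:
After 1 (visit(D)): cur=D back=1 fwd=0
After 2 (visit(N)): cur=N back=2 fwd=0
After 3 (visit(Q)): cur=Q back=3 fwd=0
After 4 (visit(J)): cur=J back=4 fwd=0
After 5 (back): cur=Q back=3 fwd=1
After 6 (visit(M)): cur=M back=4 fwd=0
After 7 (visit(L)): cur=L back=5 fwd=0
After 8 (back): cur=M back=4 fwd=1
After 9 (back): cur=Q back=3 fwd=2
After 10 (forward): cur=M back=4 fwd=1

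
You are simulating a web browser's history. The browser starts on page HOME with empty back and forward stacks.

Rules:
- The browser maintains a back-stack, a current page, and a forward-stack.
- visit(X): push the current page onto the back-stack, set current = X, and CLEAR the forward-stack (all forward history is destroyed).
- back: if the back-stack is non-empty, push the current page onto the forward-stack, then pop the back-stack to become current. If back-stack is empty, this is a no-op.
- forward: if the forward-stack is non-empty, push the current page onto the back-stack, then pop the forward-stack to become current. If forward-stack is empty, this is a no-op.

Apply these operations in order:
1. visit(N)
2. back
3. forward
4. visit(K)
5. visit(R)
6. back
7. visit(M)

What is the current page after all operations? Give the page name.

After 1 (visit(N)): cur=N back=1 fwd=0
After 2 (back): cur=HOME back=0 fwd=1
After 3 (forward): cur=N back=1 fwd=0
After 4 (visit(K)): cur=K back=2 fwd=0
After 5 (visit(R)): cur=R back=3 fwd=0
After 6 (back): cur=K back=2 fwd=1
After 7 (visit(M)): cur=M back=3 fwd=0

Answer: M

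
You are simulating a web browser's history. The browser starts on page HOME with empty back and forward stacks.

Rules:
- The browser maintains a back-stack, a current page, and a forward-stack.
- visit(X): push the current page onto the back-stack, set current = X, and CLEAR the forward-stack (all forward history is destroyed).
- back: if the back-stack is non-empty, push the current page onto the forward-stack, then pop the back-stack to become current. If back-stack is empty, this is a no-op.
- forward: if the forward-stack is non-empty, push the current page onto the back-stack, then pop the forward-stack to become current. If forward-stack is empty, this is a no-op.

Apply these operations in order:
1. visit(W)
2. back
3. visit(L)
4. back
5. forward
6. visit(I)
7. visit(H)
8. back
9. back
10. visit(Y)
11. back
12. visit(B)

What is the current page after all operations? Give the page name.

After 1 (visit(W)): cur=W back=1 fwd=0
After 2 (back): cur=HOME back=0 fwd=1
After 3 (visit(L)): cur=L back=1 fwd=0
After 4 (back): cur=HOME back=0 fwd=1
After 5 (forward): cur=L back=1 fwd=0
After 6 (visit(I)): cur=I back=2 fwd=0
After 7 (visit(H)): cur=H back=3 fwd=0
After 8 (back): cur=I back=2 fwd=1
After 9 (back): cur=L back=1 fwd=2
After 10 (visit(Y)): cur=Y back=2 fwd=0
After 11 (back): cur=L back=1 fwd=1
After 12 (visit(B)): cur=B back=2 fwd=0

Answer: B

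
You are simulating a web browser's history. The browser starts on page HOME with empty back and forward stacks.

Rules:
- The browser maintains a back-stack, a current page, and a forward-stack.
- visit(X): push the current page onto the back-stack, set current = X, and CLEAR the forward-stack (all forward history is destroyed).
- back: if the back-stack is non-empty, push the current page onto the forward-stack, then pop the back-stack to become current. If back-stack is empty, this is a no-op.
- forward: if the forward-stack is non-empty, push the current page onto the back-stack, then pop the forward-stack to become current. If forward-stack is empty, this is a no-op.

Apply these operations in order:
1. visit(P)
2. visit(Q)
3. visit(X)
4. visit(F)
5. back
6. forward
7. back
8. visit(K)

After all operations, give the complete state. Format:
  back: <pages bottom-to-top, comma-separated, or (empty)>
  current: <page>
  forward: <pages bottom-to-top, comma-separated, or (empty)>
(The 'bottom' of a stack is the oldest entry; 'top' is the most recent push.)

After 1 (visit(P)): cur=P back=1 fwd=0
After 2 (visit(Q)): cur=Q back=2 fwd=0
After 3 (visit(X)): cur=X back=3 fwd=0
After 4 (visit(F)): cur=F back=4 fwd=0
After 5 (back): cur=X back=3 fwd=1
After 6 (forward): cur=F back=4 fwd=0
After 7 (back): cur=X back=3 fwd=1
After 8 (visit(K)): cur=K back=4 fwd=0

Answer: back: HOME,P,Q,X
current: K
forward: (empty)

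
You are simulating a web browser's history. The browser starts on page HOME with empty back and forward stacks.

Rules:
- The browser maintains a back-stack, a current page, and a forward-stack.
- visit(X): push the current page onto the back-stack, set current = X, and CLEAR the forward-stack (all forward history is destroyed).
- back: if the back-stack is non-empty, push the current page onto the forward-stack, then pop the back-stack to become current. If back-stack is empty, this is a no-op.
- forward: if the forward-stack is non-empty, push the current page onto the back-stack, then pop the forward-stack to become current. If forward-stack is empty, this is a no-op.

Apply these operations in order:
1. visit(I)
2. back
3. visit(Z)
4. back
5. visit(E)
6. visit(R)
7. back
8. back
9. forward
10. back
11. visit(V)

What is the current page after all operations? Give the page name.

After 1 (visit(I)): cur=I back=1 fwd=0
After 2 (back): cur=HOME back=0 fwd=1
After 3 (visit(Z)): cur=Z back=1 fwd=0
After 4 (back): cur=HOME back=0 fwd=1
After 5 (visit(E)): cur=E back=1 fwd=0
After 6 (visit(R)): cur=R back=2 fwd=0
After 7 (back): cur=E back=1 fwd=1
After 8 (back): cur=HOME back=0 fwd=2
After 9 (forward): cur=E back=1 fwd=1
After 10 (back): cur=HOME back=0 fwd=2
After 11 (visit(V)): cur=V back=1 fwd=0

Answer: V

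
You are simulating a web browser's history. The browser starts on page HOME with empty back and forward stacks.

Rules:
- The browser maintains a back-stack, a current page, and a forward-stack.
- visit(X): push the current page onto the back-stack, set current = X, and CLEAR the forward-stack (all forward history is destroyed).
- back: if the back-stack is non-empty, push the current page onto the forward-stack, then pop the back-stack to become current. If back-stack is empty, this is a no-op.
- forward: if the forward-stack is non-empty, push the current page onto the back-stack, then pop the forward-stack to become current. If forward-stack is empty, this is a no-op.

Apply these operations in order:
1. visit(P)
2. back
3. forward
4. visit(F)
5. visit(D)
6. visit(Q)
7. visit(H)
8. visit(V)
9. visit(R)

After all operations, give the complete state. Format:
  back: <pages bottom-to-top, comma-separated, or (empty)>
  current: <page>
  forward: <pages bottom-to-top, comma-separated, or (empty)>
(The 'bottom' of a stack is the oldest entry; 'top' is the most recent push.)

After 1 (visit(P)): cur=P back=1 fwd=0
After 2 (back): cur=HOME back=0 fwd=1
After 3 (forward): cur=P back=1 fwd=0
After 4 (visit(F)): cur=F back=2 fwd=0
After 5 (visit(D)): cur=D back=3 fwd=0
After 6 (visit(Q)): cur=Q back=4 fwd=0
After 7 (visit(H)): cur=H back=5 fwd=0
After 8 (visit(V)): cur=V back=6 fwd=0
After 9 (visit(R)): cur=R back=7 fwd=0

Answer: back: HOME,P,F,D,Q,H,V
current: R
forward: (empty)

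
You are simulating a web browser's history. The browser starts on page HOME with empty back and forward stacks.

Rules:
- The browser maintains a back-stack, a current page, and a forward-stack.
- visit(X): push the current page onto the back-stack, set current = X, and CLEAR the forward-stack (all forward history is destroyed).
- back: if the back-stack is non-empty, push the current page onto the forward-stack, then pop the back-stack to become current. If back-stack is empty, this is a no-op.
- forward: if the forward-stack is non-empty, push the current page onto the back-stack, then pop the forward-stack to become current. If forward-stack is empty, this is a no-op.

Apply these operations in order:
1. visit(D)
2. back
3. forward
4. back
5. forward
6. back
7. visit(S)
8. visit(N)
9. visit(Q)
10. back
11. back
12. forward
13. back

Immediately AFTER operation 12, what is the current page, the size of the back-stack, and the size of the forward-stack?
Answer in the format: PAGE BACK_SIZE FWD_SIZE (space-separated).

After 1 (visit(D)): cur=D back=1 fwd=0
After 2 (back): cur=HOME back=0 fwd=1
After 3 (forward): cur=D back=1 fwd=0
After 4 (back): cur=HOME back=0 fwd=1
After 5 (forward): cur=D back=1 fwd=0
After 6 (back): cur=HOME back=0 fwd=1
After 7 (visit(S)): cur=S back=1 fwd=0
After 8 (visit(N)): cur=N back=2 fwd=0
After 9 (visit(Q)): cur=Q back=3 fwd=0
After 10 (back): cur=N back=2 fwd=1
After 11 (back): cur=S back=1 fwd=2
After 12 (forward): cur=N back=2 fwd=1

N 2 1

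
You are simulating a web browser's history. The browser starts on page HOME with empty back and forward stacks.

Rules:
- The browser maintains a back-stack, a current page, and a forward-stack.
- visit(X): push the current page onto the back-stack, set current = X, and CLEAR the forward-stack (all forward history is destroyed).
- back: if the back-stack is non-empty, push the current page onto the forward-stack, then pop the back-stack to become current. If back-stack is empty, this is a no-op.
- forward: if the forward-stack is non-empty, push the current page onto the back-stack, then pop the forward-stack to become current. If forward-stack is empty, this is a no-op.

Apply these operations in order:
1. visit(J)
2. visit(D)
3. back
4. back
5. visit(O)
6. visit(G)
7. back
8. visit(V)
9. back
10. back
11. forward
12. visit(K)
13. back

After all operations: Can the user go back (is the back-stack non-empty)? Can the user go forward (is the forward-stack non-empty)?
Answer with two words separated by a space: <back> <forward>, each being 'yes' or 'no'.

Answer: yes yes

Derivation:
After 1 (visit(J)): cur=J back=1 fwd=0
After 2 (visit(D)): cur=D back=2 fwd=0
After 3 (back): cur=J back=1 fwd=1
After 4 (back): cur=HOME back=0 fwd=2
After 5 (visit(O)): cur=O back=1 fwd=0
After 6 (visit(G)): cur=G back=2 fwd=0
After 7 (back): cur=O back=1 fwd=1
After 8 (visit(V)): cur=V back=2 fwd=0
After 9 (back): cur=O back=1 fwd=1
After 10 (back): cur=HOME back=0 fwd=2
After 11 (forward): cur=O back=1 fwd=1
After 12 (visit(K)): cur=K back=2 fwd=0
After 13 (back): cur=O back=1 fwd=1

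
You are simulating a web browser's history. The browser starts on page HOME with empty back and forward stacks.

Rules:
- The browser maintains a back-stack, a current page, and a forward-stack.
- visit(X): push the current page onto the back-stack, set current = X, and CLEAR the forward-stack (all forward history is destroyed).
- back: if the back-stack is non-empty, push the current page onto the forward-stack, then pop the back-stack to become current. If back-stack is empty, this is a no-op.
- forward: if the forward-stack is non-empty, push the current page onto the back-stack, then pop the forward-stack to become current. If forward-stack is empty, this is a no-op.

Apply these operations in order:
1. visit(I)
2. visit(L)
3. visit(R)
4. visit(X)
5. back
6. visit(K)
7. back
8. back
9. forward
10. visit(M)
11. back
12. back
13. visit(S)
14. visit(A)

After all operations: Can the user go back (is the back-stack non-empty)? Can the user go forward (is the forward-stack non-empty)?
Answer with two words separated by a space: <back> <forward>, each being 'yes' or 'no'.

Answer: yes no

Derivation:
After 1 (visit(I)): cur=I back=1 fwd=0
After 2 (visit(L)): cur=L back=2 fwd=0
After 3 (visit(R)): cur=R back=3 fwd=0
After 4 (visit(X)): cur=X back=4 fwd=0
After 5 (back): cur=R back=3 fwd=1
After 6 (visit(K)): cur=K back=4 fwd=0
After 7 (back): cur=R back=3 fwd=1
After 8 (back): cur=L back=2 fwd=2
After 9 (forward): cur=R back=3 fwd=1
After 10 (visit(M)): cur=M back=4 fwd=0
After 11 (back): cur=R back=3 fwd=1
After 12 (back): cur=L back=2 fwd=2
After 13 (visit(S)): cur=S back=3 fwd=0
After 14 (visit(A)): cur=A back=4 fwd=0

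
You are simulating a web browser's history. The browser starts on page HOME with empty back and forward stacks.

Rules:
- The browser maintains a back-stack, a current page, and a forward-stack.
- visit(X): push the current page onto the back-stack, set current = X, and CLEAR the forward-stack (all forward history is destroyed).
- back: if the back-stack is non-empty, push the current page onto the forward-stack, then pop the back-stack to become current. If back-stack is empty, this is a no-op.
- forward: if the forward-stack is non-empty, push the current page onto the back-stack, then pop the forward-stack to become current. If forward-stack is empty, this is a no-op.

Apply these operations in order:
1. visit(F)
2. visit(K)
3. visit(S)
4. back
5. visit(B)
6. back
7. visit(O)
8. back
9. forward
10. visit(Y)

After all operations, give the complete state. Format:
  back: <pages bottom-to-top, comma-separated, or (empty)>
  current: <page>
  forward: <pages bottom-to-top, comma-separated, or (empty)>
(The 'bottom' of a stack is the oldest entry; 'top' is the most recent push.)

Answer: back: HOME,F,K,O
current: Y
forward: (empty)

Derivation:
After 1 (visit(F)): cur=F back=1 fwd=0
After 2 (visit(K)): cur=K back=2 fwd=0
After 3 (visit(S)): cur=S back=3 fwd=0
After 4 (back): cur=K back=2 fwd=1
After 5 (visit(B)): cur=B back=3 fwd=0
After 6 (back): cur=K back=2 fwd=1
After 7 (visit(O)): cur=O back=3 fwd=0
After 8 (back): cur=K back=2 fwd=1
After 9 (forward): cur=O back=3 fwd=0
After 10 (visit(Y)): cur=Y back=4 fwd=0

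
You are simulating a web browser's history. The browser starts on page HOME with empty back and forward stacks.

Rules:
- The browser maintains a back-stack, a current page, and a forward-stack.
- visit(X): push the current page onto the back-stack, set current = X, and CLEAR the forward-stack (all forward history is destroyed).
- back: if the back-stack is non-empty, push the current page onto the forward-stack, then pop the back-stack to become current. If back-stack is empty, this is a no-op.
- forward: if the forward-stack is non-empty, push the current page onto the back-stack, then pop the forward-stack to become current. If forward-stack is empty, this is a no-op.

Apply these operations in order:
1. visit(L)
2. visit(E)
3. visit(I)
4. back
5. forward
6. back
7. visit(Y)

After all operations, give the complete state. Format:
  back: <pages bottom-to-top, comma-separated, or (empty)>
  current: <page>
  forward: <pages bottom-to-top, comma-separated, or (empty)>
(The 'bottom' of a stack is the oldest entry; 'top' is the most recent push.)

After 1 (visit(L)): cur=L back=1 fwd=0
After 2 (visit(E)): cur=E back=2 fwd=0
After 3 (visit(I)): cur=I back=3 fwd=0
After 4 (back): cur=E back=2 fwd=1
After 5 (forward): cur=I back=3 fwd=0
After 6 (back): cur=E back=2 fwd=1
After 7 (visit(Y)): cur=Y back=3 fwd=0

Answer: back: HOME,L,E
current: Y
forward: (empty)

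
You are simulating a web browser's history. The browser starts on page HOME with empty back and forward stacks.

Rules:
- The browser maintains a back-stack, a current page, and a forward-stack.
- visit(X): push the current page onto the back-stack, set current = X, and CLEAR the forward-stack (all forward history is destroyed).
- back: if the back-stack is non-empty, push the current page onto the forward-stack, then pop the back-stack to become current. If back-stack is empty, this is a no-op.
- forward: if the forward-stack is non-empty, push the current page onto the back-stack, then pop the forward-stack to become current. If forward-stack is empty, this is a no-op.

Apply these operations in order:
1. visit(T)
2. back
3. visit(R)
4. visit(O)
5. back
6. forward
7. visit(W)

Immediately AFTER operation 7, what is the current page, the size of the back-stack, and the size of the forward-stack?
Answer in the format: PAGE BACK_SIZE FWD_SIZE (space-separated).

After 1 (visit(T)): cur=T back=1 fwd=0
After 2 (back): cur=HOME back=0 fwd=1
After 3 (visit(R)): cur=R back=1 fwd=0
After 4 (visit(O)): cur=O back=2 fwd=0
After 5 (back): cur=R back=1 fwd=1
After 6 (forward): cur=O back=2 fwd=0
After 7 (visit(W)): cur=W back=3 fwd=0

W 3 0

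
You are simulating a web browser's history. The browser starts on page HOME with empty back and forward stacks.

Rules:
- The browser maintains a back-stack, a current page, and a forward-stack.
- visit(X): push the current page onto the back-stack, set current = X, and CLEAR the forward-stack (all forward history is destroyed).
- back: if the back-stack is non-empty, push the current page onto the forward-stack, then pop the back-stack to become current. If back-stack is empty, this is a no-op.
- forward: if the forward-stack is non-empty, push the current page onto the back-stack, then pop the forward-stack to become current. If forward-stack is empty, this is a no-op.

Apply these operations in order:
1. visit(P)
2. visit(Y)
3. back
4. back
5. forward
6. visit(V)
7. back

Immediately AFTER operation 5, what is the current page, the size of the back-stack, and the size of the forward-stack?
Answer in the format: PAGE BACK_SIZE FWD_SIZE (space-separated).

After 1 (visit(P)): cur=P back=1 fwd=0
After 2 (visit(Y)): cur=Y back=2 fwd=0
After 3 (back): cur=P back=1 fwd=1
After 4 (back): cur=HOME back=0 fwd=2
After 5 (forward): cur=P back=1 fwd=1

P 1 1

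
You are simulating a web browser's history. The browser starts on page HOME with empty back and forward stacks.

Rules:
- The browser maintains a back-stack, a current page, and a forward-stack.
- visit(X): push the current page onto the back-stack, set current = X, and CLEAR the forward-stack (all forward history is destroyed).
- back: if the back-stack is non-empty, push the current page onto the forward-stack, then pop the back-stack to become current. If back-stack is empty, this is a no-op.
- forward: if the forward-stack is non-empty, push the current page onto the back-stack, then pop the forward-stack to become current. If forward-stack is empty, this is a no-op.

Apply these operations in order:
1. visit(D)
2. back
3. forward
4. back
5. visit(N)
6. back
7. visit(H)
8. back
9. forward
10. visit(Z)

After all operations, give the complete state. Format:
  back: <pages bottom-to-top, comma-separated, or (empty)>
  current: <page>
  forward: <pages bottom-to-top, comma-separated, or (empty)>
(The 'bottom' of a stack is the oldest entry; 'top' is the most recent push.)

After 1 (visit(D)): cur=D back=1 fwd=0
After 2 (back): cur=HOME back=0 fwd=1
After 3 (forward): cur=D back=1 fwd=0
After 4 (back): cur=HOME back=0 fwd=1
After 5 (visit(N)): cur=N back=1 fwd=0
After 6 (back): cur=HOME back=0 fwd=1
After 7 (visit(H)): cur=H back=1 fwd=0
After 8 (back): cur=HOME back=0 fwd=1
After 9 (forward): cur=H back=1 fwd=0
After 10 (visit(Z)): cur=Z back=2 fwd=0

Answer: back: HOME,H
current: Z
forward: (empty)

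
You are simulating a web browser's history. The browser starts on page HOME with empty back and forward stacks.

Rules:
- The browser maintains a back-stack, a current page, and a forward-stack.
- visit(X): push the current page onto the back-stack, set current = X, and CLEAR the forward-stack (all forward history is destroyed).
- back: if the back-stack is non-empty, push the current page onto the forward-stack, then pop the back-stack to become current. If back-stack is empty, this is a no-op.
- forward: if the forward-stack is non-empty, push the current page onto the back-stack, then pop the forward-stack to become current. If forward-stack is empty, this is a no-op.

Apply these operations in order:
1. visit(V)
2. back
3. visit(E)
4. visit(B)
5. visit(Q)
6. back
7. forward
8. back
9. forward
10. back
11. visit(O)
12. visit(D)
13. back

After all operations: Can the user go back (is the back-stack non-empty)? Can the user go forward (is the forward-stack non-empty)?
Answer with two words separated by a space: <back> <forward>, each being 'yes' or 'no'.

Answer: yes yes

Derivation:
After 1 (visit(V)): cur=V back=1 fwd=0
After 2 (back): cur=HOME back=0 fwd=1
After 3 (visit(E)): cur=E back=1 fwd=0
After 4 (visit(B)): cur=B back=2 fwd=0
After 5 (visit(Q)): cur=Q back=3 fwd=0
After 6 (back): cur=B back=2 fwd=1
After 7 (forward): cur=Q back=3 fwd=0
After 8 (back): cur=B back=2 fwd=1
After 9 (forward): cur=Q back=3 fwd=0
After 10 (back): cur=B back=2 fwd=1
After 11 (visit(O)): cur=O back=3 fwd=0
After 12 (visit(D)): cur=D back=4 fwd=0
After 13 (back): cur=O back=3 fwd=1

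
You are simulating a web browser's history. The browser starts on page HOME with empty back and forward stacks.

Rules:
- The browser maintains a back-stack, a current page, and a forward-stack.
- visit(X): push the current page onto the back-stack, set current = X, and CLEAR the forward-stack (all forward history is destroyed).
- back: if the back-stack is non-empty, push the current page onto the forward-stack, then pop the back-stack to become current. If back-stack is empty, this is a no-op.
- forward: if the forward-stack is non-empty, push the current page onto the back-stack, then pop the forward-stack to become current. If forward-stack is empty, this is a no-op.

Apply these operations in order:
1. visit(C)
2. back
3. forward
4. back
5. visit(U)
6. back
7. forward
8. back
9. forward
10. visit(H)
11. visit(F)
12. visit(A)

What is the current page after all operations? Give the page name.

Answer: A

Derivation:
After 1 (visit(C)): cur=C back=1 fwd=0
After 2 (back): cur=HOME back=0 fwd=1
After 3 (forward): cur=C back=1 fwd=0
After 4 (back): cur=HOME back=0 fwd=1
After 5 (visit(U)): cur=U back=1 fwd=0
After 6 (back): cur=HOME back=0 fwd=1
After 7 (forward): cur=U back=1 fwd=0
After 8 (back): cur=HOME back=0 fwd=1
After 9 (forward): cur=U back=1 fwd=0
After 10 (visit(H)): cur=H back=2 fwd=0
After 11 (visit(F)): cur=F back=3 fwd=0
After 12 (visit(A)): cur=A back=4 fwd=0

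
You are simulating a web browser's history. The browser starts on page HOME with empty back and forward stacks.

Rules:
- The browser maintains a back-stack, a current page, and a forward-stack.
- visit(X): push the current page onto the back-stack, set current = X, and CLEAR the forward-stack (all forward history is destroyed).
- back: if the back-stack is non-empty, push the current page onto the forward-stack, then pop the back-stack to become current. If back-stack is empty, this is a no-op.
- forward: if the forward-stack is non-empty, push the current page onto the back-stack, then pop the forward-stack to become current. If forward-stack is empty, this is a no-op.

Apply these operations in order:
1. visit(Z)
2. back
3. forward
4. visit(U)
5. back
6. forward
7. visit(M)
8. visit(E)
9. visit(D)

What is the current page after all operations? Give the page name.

Answer: D

Derivation:
After 1 (visit(Z)): cur=Z back=1 fwd=0
After 2 (back): cur=HOME back=0 fwd=1
After 3 (forward): cur=Z back=1 fwd=0
After 4 (visit(U)): cur=U back=2 fwd=0
After 5 (back): cur=Z back=1 fwd=1
After 6 (forward): cur=U back=2 fwd=0
After 7 (visit(M)): cur=M back=3 fwd=0
After 8 (visit(E)): cur=E back=4 fwd=0
After 9 (visit(D)): cur=D back=5 fwd=0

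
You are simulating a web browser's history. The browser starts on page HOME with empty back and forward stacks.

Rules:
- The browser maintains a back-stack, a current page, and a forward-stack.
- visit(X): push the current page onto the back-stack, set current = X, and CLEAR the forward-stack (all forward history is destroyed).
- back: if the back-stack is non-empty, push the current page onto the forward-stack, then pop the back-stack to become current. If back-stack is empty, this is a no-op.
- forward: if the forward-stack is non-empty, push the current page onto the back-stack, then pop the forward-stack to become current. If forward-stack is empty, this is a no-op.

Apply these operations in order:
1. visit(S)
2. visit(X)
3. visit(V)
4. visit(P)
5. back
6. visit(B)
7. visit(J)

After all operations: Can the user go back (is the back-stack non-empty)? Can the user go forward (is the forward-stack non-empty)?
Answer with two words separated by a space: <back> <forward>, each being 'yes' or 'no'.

After 1 (visit(S)): cur=S back=1 fwd=0
After 2 (visit(X)): cur=X back=2 fwd=0
After 3 (visit(V)): cur=V back=3 fwd=0
After 4 (visit(P)): cur=P back=4 fwd=0
After 5 (back): cur=V back=3 fwd=1
After 6 (visit(B)): cur=B back=4 fwd=0
After 7 (visit(J)): cur=J back=5 fwd=0

Answer: yes no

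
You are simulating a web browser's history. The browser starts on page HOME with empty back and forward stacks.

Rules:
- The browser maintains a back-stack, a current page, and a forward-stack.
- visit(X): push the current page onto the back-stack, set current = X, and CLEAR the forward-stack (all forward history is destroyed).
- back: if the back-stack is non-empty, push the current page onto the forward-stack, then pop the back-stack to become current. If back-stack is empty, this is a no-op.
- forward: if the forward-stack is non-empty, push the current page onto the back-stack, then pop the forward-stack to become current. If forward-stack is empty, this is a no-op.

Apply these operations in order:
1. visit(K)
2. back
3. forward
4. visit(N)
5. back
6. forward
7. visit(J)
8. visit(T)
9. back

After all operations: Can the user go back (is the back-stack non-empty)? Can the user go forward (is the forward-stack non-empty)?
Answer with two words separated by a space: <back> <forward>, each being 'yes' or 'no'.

Answer: yes yes

Derivation:
After 1 (visit(K)): cur=K back=1 fwd=0
After 2 (back): cur=HOME back=0 fwd=1
After 3 (forward): cur=K back=1 fwd=0
After 4 (visit(N)): cur=N back=2 fwd=0
After 5 (back): cur=K back=1 fwd=1
After 6 (forward): cur=N back=2 fwd=0
After 7 (visit(J)): cur=J back=3 fwd=0
After 8 (visit(T)): cur=T back=4 fwd=0
After 9 (back): cur=J back=3 fwd=1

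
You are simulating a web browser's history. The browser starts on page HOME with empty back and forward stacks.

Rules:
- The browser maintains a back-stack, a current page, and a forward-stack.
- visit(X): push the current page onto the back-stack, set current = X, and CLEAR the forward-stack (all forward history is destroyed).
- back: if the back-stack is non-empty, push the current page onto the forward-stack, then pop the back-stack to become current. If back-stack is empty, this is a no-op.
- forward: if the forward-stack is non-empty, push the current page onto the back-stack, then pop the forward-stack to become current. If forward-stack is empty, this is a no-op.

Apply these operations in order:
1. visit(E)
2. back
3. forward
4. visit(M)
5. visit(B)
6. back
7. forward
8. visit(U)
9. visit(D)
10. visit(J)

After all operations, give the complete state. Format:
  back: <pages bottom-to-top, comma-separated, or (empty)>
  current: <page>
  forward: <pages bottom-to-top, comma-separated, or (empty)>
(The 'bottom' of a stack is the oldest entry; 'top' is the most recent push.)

After 1 (visit(E)): cur=E back=1 fwd=0
After 2 (back): cur=HOME back=0 fwd=1
After 3 (forward): cur=E back=1 fwd=0
After 4 (visit(M)): cur=M back=2 fwd=0
After 5 (visit(B)): cur=B back=3 fwd=0
After 6 (back): cur=M back=2 fwd=1
After 7 (forward): cur=B back=3 fwd=0
After 8 (visit(U)): cur=U back=4 fwd=0
After 9 (visit(D)): cur=D back=5 fwd=0
After 10 (visit(J)): cur=J back=6 fwd=0

Answer: back: HOME,E,M,B,U,D
current: J
forward: (empty)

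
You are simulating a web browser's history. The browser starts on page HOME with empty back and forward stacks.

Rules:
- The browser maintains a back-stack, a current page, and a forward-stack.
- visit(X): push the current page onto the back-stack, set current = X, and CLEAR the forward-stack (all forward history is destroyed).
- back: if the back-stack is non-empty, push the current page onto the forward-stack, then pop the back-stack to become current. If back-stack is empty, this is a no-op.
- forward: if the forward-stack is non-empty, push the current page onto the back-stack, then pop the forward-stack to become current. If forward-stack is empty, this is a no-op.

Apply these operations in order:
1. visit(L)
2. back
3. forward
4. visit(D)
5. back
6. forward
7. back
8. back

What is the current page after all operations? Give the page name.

After 1 (visit(L)): cur=L back=1 fwd=0
After 2 (back): cur=HOME back=0 fwd=1
After 3 (forward): cur=L back=1 fwd=0
After 4 (visit(D)): cur=D back=2 fwd=0
After 5 (back): cur=L back=1 fwd=1
After 6 (forward): cur=D back=2 fwd=0
After 7 (back): cur=L back=1 fwd=1
After 8 (back): cur=HOME back=0 fwd=2

Answer: HOME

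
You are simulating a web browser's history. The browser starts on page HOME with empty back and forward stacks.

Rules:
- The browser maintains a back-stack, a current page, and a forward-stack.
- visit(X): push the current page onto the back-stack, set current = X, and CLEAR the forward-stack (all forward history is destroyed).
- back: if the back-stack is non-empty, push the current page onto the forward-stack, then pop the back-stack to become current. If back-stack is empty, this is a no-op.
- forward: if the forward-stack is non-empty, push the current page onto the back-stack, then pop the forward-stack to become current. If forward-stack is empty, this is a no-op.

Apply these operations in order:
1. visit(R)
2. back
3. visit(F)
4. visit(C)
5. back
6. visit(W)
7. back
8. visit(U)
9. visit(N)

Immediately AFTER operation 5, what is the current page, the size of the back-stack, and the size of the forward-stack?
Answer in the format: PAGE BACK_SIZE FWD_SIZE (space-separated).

After 1 (visit(R)): cur=R back=1 fwd=0
After 2 (back): cur=HOME back=0 fwd=1
After 3 (visit(F)): cur=F back=1 fwd=0
After 4 (visit(C)): cur=C back=2 fwd=0
After 5 (back): cur=F back=1 fwd=1

F 1 1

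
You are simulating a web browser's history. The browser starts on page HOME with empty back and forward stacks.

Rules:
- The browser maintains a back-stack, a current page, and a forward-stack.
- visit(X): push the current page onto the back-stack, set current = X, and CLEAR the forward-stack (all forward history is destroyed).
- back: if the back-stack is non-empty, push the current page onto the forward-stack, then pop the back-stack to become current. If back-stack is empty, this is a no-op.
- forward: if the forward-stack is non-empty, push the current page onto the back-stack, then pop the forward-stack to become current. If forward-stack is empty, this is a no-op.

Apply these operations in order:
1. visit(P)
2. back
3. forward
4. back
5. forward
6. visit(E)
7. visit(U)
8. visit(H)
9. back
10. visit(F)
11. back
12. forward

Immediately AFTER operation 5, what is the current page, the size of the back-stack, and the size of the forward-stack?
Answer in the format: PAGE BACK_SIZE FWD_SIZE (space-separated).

After 1 (visit(P)): cur=P back=1 fwd=0
After 2 (back): cur=HOME back=0 fwd=1
After 3 (forward): cur=P back=1 fwd=0
After 4 (back): cur=HOME back=0 fwd=1
After 5 (forward): cur=P back=1 fwd=0

P 1 0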